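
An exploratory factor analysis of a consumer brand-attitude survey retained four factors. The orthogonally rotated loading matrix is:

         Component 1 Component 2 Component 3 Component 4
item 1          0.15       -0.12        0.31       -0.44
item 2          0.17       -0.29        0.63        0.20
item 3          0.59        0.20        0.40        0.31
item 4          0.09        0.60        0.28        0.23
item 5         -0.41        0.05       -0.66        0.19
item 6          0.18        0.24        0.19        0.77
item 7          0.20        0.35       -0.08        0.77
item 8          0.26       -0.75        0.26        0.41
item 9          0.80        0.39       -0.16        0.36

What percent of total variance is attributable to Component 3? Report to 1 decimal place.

SS loadings for Component 3 = 0.31² + 0.63² + 0.40² + 0.28² + (-0.66)² + 0.19² + (-0.08)² + 0.26² + (-0.16)² = 1.3027
With 9 standardized items, total variance = 9. Proportion = 1.3027/9 = 0.1447 → 14.47%.

14.5%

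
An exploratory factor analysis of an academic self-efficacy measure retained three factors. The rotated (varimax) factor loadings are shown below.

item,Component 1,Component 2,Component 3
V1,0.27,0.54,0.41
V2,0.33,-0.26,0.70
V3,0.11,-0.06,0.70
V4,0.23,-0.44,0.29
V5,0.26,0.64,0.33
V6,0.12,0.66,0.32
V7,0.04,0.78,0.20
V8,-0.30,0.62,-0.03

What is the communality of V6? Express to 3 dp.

0.552

h² = 0.12² + 0.66² + 0.32² = 0.0144 + 0.4356 + 0.1024 = 0.5524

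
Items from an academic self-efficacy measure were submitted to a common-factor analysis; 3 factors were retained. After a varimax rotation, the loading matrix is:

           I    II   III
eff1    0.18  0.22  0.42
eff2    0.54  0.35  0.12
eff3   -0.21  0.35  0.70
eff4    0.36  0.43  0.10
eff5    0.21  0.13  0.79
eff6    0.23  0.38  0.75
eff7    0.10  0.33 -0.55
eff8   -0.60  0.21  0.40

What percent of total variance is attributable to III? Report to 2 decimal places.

29.25%

SS loadings for III = 0.42² + 0.12² + 0.70² + 0.10² + 0.79² + 0.75² + (-0.55)² + 0.40² = 2.3399
With 8 standardized items, total variance = 8. Proportion = 2.3399/8 = 0.2925 → 29.25%.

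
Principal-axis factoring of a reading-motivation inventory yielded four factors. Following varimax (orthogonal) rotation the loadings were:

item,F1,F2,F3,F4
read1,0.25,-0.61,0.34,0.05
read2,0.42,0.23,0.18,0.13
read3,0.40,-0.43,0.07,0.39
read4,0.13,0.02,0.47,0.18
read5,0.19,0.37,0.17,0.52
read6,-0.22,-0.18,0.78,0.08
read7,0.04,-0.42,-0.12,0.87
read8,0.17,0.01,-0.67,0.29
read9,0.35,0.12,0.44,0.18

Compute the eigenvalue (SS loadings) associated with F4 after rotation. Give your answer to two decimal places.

1.35

SS loadings for F4 = 0.05² + 0.13² + 0.39² + 0.18² + 0.52² + 0.08² + 0.87² + 0.29² + 0.18² = 0.0025 + 0.0169 + 0.1521 + 0.0324 + 0.2704 + 0.0064 + 0.7569 + 0.0841 + 0.0324 = 1.3541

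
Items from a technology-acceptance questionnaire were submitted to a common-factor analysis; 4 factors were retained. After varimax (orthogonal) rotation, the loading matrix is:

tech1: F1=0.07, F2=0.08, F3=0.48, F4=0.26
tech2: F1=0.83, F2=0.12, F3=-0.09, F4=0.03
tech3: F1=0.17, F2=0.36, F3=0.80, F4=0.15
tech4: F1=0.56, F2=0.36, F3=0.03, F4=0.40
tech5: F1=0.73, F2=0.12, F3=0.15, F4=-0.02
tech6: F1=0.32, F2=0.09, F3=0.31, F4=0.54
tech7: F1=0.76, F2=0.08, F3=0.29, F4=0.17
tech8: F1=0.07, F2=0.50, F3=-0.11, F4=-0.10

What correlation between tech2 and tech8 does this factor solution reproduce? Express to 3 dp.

0.125

r̂ = Σ λ_i·λ_j across factors = (0.83)(0.07) + (0.12)(0.50) + (-0.09)(-0.11) + (0.03)(-0.10)
  = +0.0581 +0.0600 +0.0099 -0.0030 = 0.1250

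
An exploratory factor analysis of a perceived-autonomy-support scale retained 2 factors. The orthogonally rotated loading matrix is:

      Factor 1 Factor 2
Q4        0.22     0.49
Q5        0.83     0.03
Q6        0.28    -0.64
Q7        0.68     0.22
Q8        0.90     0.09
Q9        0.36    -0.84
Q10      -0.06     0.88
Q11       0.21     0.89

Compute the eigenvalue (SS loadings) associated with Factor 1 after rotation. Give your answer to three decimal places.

2.265

SS loadings for Factor 1 = 0.22² + 0.83² + 0.28² + 0.68² + 0.90² + 0.36² + (-0.06)² + 0.21² = 0.0484 + 0.6889 + 0.0784 + 0.4624 + 0.8100 + 0.1296 + 0.0036 + 0.0441 = 2.2654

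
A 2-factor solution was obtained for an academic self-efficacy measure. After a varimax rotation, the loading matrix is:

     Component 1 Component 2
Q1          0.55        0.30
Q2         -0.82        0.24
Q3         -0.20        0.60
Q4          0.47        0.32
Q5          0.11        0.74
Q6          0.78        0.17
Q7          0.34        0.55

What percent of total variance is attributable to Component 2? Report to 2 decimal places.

21.27%

SS loadings for Component 2 = 0.30² + 0.24² + 0.60² + 0.32² + 0.74² + 0.17² + 0.55² = 1.4890
With 7 standardized items, total variance = 7. Proportion = 1.4890/7 = 0.2127 → 21.27%.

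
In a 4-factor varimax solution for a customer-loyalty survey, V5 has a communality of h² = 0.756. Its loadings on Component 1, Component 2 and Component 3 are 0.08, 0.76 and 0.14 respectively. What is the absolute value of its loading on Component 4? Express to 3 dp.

Under orthogonal rotation h² = Σλ², so λ_Component 4² = h² − (0.6036) = 0.756 − 0.6036 = 0.1524.
|λ| = √0.1524 = 0.3904.

0.390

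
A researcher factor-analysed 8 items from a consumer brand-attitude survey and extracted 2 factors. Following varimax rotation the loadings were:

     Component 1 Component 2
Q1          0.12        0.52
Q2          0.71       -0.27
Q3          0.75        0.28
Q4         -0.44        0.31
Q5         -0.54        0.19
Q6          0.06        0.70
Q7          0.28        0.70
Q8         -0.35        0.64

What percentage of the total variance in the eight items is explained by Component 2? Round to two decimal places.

SS loadings for Component 2 = 0.52² + (-0.27)² + 0.28² + 0.31² + 0.19² + 0.70² + 0.70² + 0.64² = 1.9435
With 8 standardized items, total variance = 8. Proportion = 1.9435/8 = 0.2429 → 24.29%.

24.29%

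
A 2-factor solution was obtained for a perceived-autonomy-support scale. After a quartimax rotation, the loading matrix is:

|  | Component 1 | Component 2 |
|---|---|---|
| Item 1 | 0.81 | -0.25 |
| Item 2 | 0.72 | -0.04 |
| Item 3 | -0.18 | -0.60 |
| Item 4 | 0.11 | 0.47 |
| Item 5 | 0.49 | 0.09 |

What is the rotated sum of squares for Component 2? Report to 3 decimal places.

SS loadings for Component 2 = (-0.25)² + (-0.04)² + (-0.60)² + 0.47² + 0.09² = 0.0625 + 0.0016 + 0.3600 + 0.2209 + 0.0081 = 0.6531

0.653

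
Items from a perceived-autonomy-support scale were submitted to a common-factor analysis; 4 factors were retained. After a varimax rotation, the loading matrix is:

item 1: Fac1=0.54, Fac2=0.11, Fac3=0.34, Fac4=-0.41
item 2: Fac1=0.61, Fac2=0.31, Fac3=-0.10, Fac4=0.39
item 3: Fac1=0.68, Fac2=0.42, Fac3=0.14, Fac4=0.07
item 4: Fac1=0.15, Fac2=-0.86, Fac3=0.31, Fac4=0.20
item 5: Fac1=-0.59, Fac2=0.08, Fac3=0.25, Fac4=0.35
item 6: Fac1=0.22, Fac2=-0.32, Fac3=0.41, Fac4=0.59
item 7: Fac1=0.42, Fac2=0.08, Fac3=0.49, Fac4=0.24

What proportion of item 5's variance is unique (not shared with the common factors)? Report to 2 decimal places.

0.46

h² = (-0.59)² + 0.08² + 0.25² + 0.35² = 0.3481 + 0.0064 + 0.0625 + 0.1225 = 0.5395
Uniqueness u² = 1 − h² = 1 − 0.5395 = 0.4605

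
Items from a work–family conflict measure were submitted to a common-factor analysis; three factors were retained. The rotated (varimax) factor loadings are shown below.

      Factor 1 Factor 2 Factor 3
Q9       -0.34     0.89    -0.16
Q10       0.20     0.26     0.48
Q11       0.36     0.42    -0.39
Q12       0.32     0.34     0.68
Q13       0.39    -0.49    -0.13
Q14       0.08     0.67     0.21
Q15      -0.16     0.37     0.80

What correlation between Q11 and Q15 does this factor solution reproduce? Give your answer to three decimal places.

r̂ = Σ λ_i·λ_j across factors = (0.36)(-0.16) + (0.42)(0.37) + (-0.39)(0.80)
  = -0.0576 +0.1554 -0.3120 = -0.2142

-0.214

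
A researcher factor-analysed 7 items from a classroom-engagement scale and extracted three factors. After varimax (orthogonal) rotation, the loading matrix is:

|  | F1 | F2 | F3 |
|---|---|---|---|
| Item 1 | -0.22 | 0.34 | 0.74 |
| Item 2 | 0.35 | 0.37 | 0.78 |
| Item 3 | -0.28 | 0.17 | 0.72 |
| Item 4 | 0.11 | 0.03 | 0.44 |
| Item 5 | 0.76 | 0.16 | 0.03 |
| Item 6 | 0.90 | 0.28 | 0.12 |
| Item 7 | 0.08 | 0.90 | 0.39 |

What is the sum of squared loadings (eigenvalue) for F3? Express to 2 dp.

SS loadings for F3 = 0.74² + 0.78² + 0.72² + 0.44² + 0.03² + 0.12² + 0.39² = 0.5476 + 0.6084 + 0.5184 + 0.1936 + 0.0009 + 0.0144 + 0.1521 = 2.0354

2.04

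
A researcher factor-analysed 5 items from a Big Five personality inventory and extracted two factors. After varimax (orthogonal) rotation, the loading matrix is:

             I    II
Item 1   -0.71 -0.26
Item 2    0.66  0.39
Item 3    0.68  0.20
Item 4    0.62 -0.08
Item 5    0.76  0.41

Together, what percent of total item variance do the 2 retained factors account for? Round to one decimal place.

SS loadings by factor: 2.3641, 0.4342; total = 2.7983.
Total variance with 5 standardized items is 5, so the solution explains 2.7983/5 = 0.5597 = 55.97%.

56.0%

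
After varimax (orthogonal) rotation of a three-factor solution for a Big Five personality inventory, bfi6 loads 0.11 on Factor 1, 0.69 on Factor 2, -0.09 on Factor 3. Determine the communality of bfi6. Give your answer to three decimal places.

0.496

h² = 0.11² + 0.69² + (-0.09)² = 0.0121 + 0.4761 + 0.0081 = 0.4963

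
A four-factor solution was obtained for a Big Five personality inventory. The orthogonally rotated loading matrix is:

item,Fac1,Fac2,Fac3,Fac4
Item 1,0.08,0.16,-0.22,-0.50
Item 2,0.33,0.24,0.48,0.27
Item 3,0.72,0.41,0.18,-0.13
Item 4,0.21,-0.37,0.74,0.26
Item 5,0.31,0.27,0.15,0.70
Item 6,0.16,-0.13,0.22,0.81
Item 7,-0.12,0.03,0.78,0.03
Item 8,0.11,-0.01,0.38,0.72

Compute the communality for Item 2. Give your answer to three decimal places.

h² = 0.33² + 0.24² + 0.48² + 0.27² = 0.1089 + 0.0576 + 0.2304 + 0.0729 = 0.4698

0.470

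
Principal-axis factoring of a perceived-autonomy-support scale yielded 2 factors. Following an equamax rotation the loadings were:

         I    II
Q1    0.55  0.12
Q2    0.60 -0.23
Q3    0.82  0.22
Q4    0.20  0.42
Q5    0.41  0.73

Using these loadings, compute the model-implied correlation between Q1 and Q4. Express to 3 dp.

0.160

r̂ = Σ λ_i·λ_j across factors = (0.55)(0.20) + (0.12)(0.42)
  = +0.1100 +0.0504 = 0.1604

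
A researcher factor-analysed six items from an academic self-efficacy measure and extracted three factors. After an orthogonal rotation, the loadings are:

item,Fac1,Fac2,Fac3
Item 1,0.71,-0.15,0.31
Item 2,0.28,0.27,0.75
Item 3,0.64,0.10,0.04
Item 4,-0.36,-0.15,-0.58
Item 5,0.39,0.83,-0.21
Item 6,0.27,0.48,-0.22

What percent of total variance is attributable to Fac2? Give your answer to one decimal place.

17.5%

SS loadings for Fac2 = (-0.15)² + 0.27² + 0.10² + (-0.15)² + 0.83² + 0.48² = 1.0472
With 6 standardized items, total variance = 6. Proportion = 1.0472/6 = 0.1745 → 17.45%.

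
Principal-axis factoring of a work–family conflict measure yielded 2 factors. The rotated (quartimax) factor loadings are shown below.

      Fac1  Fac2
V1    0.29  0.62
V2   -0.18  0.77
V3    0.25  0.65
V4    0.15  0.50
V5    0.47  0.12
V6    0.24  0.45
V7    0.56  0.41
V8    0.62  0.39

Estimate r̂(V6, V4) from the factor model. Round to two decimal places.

0.26

r̂ = Σ λ_i·λ_j across factors = (0.24)(0.15) + (0.45)(0.50)
  = +0.0360 +0.2250 = 0.2610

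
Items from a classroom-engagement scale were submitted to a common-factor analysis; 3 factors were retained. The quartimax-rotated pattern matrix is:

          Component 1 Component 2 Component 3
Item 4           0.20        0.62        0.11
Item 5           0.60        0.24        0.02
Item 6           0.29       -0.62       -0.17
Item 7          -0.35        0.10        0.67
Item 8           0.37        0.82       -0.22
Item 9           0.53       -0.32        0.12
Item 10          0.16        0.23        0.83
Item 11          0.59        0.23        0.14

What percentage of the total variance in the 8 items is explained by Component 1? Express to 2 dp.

17.48%

SS loadings for Component 1 = 0.20² + 0.60² + 0.29² + (-0.35)² + 0.37² + 0.53² + 0.16² + 0.59² = 1.3981
With 8 standardized items, total variance = 8. Proportion = 1.3981/8 = 0.1748 → 17.48%.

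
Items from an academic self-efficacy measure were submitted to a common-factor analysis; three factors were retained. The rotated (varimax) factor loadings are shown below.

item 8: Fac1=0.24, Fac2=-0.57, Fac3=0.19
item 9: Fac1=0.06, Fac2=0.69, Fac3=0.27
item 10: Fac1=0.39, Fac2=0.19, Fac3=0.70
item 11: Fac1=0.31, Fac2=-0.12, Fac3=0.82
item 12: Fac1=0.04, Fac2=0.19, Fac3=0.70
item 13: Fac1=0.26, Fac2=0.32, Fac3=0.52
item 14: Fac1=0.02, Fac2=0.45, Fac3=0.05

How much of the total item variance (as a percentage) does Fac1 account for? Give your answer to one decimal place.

SS loadings for Fac1 = 0.24² + 0.06² + 0.39² + 0.31² + 0.04² + 0.26² + 0.02² = 0.3790
With 7 standardized items, total variance = 7. Proportion = 0.3790/7 = 0.0541 → 5.41%.

5.4%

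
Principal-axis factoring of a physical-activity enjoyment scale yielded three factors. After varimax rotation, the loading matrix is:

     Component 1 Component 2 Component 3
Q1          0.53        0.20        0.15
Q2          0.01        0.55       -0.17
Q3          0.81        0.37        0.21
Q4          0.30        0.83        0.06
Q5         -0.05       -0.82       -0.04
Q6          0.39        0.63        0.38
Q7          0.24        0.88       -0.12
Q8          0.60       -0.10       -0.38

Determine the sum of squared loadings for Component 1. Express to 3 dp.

1.599

SS loadings for Component 1 = 0.53² + 0.01² + 0.81² + 0.30² + (-0.05)² + 0.39² + 0.24² + 0.60² = 0.2809 + 0.0001 + 0.6561 + 0.0900 + 0.0025 + 0.1521 + 0.0576 + 0.3600 = 1.5993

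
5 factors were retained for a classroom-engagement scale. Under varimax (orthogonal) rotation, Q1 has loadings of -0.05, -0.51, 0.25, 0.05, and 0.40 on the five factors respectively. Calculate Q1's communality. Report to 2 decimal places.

h² = (-0.05)² + (-0.51)² + 0.25² + 0.05² + 0.40² = 0.0025 + 0.2601 + 0.0625 + 0.0025 + 0.1600 = 0.4876

0.49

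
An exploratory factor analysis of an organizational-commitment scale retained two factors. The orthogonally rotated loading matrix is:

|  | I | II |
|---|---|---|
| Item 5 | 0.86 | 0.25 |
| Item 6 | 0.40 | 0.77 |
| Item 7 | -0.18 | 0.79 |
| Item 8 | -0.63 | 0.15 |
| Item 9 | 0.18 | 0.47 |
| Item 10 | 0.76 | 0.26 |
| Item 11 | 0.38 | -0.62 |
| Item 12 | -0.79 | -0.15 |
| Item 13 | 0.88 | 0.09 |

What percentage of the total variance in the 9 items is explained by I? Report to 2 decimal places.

SS loadings for I = 0.86² + 0.40² + (-0.18)² + (-0.63)² + 0.18² + 0.76² + 0.38² + (-0.79)² + 0.88² = 3.4818
With 9 standardized items, total variance = 9. Proportion = 3.4818/9 = 0.3869 → 38.69%.

38.69%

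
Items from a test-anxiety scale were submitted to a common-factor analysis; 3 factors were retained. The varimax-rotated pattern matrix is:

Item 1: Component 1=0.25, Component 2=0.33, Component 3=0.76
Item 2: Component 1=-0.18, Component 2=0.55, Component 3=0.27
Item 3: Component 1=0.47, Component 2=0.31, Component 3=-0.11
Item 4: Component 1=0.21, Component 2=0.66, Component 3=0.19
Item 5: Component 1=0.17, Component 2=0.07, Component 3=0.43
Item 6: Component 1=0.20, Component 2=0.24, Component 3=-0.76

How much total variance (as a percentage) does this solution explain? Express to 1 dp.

Communalities: 0.7490, 0.4078, 0.3291, 0.5158, 0.2187, 0.6752; Σh² = 2.8956.
Total variance with 6 standardized items is 6, so the solution explains 2.8956/6 = 0.4826 = 48.26%.

48.3%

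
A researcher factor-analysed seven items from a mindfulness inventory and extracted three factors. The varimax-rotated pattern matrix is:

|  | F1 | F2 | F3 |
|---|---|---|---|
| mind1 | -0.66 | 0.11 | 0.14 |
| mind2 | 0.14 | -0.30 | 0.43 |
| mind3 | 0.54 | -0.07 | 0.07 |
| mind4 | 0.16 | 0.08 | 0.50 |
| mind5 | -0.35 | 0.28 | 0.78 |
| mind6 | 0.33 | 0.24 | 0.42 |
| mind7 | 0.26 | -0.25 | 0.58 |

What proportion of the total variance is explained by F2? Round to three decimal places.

SS loadings for F2 = 0.11² + (-0.30)² + (-0.07)² + 0.08² + 0.28² + 0.24² + (-0.25)² = 0.3119
Proportion of variance = 0.3119 / 7 = 0.0446.

0.045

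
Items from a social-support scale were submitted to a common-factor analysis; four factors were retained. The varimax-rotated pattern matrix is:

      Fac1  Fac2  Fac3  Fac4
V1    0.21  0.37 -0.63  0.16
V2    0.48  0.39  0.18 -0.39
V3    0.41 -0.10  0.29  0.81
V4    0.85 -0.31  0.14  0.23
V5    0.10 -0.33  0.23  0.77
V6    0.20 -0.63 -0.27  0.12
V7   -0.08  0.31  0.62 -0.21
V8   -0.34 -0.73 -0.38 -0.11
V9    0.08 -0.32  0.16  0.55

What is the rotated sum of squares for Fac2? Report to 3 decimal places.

1.632

SS loadings for Fac2 = 0.37² + 0.39² + (-0.10)² + (-0.31)² + (-0.33)² + (-0.63)² + 0.31² + (-0.73)² + (-0.32)² = 0.1369 + 0.1521 + 0.0100 + 0.0961 + 0.1089 + 0.3969 + 0.0961 + 0.5329 + 0.1024 = 1.6323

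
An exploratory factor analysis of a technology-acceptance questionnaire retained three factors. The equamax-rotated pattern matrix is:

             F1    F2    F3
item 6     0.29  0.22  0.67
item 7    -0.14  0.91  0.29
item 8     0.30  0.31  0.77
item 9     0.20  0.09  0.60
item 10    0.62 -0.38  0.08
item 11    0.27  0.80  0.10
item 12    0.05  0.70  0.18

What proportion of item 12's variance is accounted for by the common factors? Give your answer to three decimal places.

0.525

h² = 0.05² + 0.70² + 0.18² = 0.0025 + 0.4900 + 0.0324 = 0.5249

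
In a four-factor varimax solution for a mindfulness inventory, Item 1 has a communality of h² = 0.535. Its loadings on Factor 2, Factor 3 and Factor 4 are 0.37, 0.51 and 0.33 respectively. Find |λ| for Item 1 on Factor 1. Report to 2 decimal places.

Under orthogonal rotation h² = Σλ², so λ_Factor 1² = h² − (0.5059) = 0.535 − 0.5059 = 0.0291.
|λ| = √0.0291 = 0.1706.

0.17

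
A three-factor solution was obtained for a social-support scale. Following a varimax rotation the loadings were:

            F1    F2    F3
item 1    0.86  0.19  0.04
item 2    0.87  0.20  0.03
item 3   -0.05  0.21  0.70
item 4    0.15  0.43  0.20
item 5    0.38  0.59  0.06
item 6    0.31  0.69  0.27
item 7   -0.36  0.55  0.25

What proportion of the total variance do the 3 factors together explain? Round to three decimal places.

0.571

SS loadings by factor: 1.8916, 1.4318, 0.6715; total = 3.9949.
Total variance with 7 standardized items is 7, so the solution explains 3.9949/7 = 0.5707.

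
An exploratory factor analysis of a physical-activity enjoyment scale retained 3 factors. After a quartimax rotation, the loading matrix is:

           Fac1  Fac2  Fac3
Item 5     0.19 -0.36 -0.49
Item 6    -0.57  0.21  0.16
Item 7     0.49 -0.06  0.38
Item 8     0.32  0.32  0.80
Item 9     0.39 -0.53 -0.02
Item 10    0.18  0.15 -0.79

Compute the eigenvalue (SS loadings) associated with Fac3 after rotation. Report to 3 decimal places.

SS loadings for Fac3 = (-0.49)² + 0.16² + 0.38² + 0.80² + (-0.02)² + (-0.79)² = 0.2401 + 0.0256 + 0.1444 + 0.6400 + 0.0004 + 0.6241 = 1.6746

1.675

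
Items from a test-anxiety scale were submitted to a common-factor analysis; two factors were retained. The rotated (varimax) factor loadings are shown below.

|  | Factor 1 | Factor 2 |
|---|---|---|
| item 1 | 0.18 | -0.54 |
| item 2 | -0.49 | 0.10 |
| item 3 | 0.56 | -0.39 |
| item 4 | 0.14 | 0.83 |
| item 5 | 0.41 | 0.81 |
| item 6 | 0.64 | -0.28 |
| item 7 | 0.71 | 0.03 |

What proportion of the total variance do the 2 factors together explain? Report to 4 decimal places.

0.5094

SS loadings by factor: 1.6875, 1.8780; total = 3.5655.
Total variance with 7 standardized items is 7, so the solution explains 3.5655/7 = 0.5094.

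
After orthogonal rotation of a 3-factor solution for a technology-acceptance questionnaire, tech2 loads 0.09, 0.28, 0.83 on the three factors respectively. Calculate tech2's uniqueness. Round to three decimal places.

0.225

h² = 0.09² + 0.28² + 0.83² = 0.0081 + 0.0784 + 0.6889 = 0.7754
Uniqueness u² = 1 − h² = 1 − 0.7754 = 0.2246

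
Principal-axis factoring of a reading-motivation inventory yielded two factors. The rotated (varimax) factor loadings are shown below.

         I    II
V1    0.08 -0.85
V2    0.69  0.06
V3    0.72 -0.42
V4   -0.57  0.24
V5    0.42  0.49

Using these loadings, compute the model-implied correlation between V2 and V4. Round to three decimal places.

-0.379

r̂ = Σ λ_i·λ_j across factors = (0.69)(-0.57) + (0.06)(0.24)
  = -0.3933 +0.0144 = -0.3789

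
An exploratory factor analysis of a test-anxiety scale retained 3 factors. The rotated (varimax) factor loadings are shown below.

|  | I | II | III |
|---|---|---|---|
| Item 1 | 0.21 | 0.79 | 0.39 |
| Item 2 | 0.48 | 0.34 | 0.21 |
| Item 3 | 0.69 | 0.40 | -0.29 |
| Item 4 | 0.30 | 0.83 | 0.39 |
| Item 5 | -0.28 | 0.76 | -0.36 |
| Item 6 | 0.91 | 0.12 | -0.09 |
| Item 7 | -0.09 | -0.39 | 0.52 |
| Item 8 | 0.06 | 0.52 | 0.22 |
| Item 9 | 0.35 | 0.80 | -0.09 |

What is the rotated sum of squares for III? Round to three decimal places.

SS loadings for III = 0.39² + 0.21² + (-0.29)² + 0.39² + (-0.36)² + (-0.09)² + 0.52² + 0.22² + (-0.09)² = 0.1521 + 0.0441 + 0.0841 + 0.1521 + 0.1296 + 0.0081 + 0.2704 + 0.0484 + 0.0081 = 0.8970

0.897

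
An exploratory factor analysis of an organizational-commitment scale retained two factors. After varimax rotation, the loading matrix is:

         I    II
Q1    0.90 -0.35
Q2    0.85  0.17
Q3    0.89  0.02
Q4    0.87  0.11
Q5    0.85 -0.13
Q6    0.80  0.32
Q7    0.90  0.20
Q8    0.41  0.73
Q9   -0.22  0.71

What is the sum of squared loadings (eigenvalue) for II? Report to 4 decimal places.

1.3602

SS loadings for II = (-0.35)² + 0.17² + 0.02² + 0.11² + (-0.13)² + 0.32² + 0.20² + 0.73² + 0.71² = 0.1225 + 0.0289 + 0.0004 + 0.0121 + 0.0169 + 0.1024 + 0.0400 + 0.5329 + 0.5041 = 1.3602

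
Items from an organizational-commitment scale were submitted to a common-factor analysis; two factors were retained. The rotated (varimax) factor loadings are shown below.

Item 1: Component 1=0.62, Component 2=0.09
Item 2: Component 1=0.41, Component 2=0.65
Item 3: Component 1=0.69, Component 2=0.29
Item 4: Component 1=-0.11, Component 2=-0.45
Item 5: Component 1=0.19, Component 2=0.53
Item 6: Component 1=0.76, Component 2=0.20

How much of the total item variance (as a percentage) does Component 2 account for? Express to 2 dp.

17.30%

SS loadings for Component 2 = 0.09² + 0.65² + 0.29² + (-0.45)² + 0.53² + 0.20² = 1.0381
With 6 standardized items, total variance = 6. Proportion = 1.0381/6 = 0.1730 → 17.30%.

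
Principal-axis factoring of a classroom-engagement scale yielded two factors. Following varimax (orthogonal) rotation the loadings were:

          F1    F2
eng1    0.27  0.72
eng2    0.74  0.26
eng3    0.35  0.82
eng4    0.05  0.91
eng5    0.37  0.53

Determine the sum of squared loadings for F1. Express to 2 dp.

SS loadings for F1 = 0.27² + 0.74² + 0.35² + 0.05² + 0.37² = 0.0729 + 0.5476 + 0.1225 + 0.0025 + 0.1369 = 0.8824

0.88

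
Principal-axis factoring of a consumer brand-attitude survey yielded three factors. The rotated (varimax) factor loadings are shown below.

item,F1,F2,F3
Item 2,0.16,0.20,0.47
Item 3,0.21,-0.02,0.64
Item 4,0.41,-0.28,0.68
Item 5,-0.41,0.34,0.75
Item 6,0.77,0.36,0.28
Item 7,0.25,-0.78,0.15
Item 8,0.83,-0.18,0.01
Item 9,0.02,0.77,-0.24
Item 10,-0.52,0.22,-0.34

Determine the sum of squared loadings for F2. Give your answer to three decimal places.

SS loadings for F2 = 0.20² + (-0.02)² + (-0.28)² + 0.34² + 0.36² + (-0.78)² + (-0.18)² + 0.77² + 0.22² = 0.0400 + 0.0004 + 0.0784 + 0.1156 + 0.1296 + 0.6084 + 0.0324 + 0.5929 + 0.0484 = 1.6461

1.646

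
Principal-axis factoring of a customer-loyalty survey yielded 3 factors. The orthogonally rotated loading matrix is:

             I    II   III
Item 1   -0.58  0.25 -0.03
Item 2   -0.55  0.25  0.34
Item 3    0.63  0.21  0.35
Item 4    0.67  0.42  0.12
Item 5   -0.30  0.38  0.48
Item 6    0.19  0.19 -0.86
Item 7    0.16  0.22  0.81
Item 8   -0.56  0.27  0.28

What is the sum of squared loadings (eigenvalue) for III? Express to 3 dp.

SS loadings for III = (-0.03)² + 0.34² + 0.35² + 0.12² + 0.48² + (-0.86)² + 0.81² + 0.28² = 0.0009 + 0.1156 + 0.1225 + 0.0144 + 0.2304 + 0.7396 + 0.6561 + 0.0784 = 1.9579

1.958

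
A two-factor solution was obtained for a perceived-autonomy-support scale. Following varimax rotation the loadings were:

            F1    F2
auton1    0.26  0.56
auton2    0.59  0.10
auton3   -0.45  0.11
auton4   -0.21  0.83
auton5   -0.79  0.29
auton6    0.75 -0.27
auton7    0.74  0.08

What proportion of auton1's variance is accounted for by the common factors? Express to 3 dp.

h² = 0.26² + 0.56² = 0.0676 + 0.3136 = 0.3812

0.381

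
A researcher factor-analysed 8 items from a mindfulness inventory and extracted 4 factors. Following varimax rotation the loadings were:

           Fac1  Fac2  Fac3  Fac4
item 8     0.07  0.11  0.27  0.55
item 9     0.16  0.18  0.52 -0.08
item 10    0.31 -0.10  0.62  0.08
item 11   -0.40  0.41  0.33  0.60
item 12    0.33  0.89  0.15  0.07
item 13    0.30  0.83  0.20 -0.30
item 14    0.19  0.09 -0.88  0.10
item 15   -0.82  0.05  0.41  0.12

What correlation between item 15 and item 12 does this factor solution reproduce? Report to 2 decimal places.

r̂ = Σ λ_i·λ_j across factors = (-0.82)(0.33) + (0.05)(0.89) + (0.41)(0.15) + (0.12)(0.07)
  = -0.2706 +0.0445 +0.0615 +0.0084 = -0.1562

-0.16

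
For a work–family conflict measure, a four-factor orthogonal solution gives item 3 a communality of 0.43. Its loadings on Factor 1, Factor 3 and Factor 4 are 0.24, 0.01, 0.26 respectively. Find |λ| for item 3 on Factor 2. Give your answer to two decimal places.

Under orthogonal rotation h² = Σλ², so λ_Factor 2² = h² − (0.1253) = 0.43 − 0.1253 = 0.3047.
|λ| = √0.3047 = 0.5520.

0.55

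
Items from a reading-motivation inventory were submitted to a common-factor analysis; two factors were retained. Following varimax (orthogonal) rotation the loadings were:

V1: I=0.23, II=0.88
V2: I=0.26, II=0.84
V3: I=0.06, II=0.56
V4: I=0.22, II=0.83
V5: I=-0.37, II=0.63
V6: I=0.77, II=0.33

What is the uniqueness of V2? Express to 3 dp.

h² = 0.26² + 0.84² = 0.0676 + 0.7056 = 0.7732
Uniqueness u² = 1 − h² = 1 − 0.7732 = 0.2268

0.227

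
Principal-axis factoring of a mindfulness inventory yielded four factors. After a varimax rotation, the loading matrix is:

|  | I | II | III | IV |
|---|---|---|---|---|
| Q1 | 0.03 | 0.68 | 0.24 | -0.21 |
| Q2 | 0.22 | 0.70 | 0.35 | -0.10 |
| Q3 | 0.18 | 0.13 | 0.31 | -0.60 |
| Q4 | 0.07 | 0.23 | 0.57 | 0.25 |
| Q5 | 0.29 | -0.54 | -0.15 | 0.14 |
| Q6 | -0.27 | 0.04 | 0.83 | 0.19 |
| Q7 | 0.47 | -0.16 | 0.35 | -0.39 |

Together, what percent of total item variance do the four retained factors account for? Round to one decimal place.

SS loadings by factor: 0.4645, 1.3410, 1.4350, 0.6844; total = 3.9249.
Total variance with 7 standardized items is 7, so the solution explains 3.9249/7 = 0.5607 = 56.07%.

56.1%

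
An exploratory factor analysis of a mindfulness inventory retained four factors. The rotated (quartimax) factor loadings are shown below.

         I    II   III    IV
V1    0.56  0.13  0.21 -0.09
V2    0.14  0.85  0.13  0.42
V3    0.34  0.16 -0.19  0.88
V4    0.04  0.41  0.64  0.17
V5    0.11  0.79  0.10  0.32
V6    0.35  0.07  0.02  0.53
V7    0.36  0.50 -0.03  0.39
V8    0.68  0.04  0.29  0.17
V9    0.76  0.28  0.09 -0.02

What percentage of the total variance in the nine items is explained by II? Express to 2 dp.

21.02%

SS loadings for II = 0.13² + 0.85² + 0.16² + 0.41² + 0.79² + 0.07² + 0.50² + 0.04² + 0.28² = 1.8921
With 9 standardized items, total variance = 9. Proportion = 1.8921/9 = 0.2102 → 21.02%.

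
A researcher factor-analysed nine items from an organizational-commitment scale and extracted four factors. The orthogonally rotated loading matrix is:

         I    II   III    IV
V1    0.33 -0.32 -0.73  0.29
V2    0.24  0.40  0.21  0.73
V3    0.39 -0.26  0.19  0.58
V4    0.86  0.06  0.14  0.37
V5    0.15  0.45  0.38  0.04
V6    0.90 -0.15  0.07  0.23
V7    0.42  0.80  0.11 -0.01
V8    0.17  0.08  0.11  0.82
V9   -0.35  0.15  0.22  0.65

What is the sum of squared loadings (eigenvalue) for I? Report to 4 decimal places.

SS loadings for I = 0.33² + 0.24² + 0.39² + 0.86² + 0.15² + 0.90² + 0.42² + 0.17² + (-0.35)² = 0.1089 + 0.0576 + 0.1521 + 0.7396 + 0.0225 + 0.8100 + 0.1764 + 0.0289 + 0.1225 = 2.2185

2.2185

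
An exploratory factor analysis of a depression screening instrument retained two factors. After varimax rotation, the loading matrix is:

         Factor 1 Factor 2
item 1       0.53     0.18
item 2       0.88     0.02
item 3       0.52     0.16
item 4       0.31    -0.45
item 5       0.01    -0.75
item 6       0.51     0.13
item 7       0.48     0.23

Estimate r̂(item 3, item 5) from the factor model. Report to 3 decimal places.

r̂ = Σ λ_i·λ_j across factors = (0.52)(0.01) + (0.16)(-0.75)
  = +0.0052 -0.1200 = -0.1148

-0.115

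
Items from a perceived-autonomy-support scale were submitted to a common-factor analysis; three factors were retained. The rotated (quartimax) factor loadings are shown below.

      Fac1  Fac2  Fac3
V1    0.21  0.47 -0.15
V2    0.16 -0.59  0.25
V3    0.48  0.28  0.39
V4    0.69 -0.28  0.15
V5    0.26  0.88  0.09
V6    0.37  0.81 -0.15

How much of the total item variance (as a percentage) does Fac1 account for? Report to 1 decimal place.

SS loadings for Fac1 = 0.21² + 0.16² + 0.48² + 0.69² + 0.26² + 0.37² = 0.9807
With 6 standardized items, total variance = 6. Proportion = 0.9807/6 = 0.1634 → 16.34%.

16.3%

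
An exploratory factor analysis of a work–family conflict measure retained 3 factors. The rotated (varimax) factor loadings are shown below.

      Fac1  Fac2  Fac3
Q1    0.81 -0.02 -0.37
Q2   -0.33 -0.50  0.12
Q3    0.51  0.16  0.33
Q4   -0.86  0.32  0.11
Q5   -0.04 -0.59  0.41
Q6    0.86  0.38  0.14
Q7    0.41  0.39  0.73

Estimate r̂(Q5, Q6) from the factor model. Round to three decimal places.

-0.201

r̂ = Σ λ_i·λ_j across factors = (-0.04)(0.86) + (-0.59)(0.38) + (0.41)(0.14)
  = -0.0344 -0.2242 +0.0574 = -0.2012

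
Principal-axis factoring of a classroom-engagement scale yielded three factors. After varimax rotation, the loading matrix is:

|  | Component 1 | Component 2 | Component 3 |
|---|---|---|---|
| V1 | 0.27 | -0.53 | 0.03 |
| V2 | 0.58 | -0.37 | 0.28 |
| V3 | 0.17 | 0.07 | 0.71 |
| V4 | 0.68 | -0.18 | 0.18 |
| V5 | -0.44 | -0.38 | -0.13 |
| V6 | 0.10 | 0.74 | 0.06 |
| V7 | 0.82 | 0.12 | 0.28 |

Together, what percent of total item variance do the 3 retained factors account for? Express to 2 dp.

SS loadings by factor: 1.7766, 1.1615, 0.7147; total = 3.6528.
Total variance with 7 standardized items is 7, so the solution explains 3.6528/7 = 0.5218 = 52.18%.

52.18%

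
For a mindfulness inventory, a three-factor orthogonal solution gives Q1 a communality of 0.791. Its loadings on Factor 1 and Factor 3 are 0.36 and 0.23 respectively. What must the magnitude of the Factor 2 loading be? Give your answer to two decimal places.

Under orthogonal rotation h² = Σλ², so λ_Factor 2² = h² − (0.1825) = 0.791 − 0.1825 = 0.6085.
|λ| = √0.6085 = 0.7801.

0.78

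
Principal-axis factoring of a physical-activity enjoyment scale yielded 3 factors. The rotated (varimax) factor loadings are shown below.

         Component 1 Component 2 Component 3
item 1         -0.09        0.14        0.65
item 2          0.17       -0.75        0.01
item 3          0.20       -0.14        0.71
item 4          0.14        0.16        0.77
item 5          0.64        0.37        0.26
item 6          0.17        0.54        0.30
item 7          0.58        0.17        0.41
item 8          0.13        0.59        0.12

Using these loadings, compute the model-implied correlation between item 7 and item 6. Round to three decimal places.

r̂ = Σ λ_i·λ_j across factors = (0.58)(0.17) + (0.17)(0.54) + (0.41)(0.30)
  = +0.0986 +0.0918 +0.1230 = 0.3134

0.313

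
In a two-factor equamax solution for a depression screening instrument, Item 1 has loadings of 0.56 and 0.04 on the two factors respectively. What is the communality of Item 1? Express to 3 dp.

0.315

h² = 0.56² + 0.04² = 0.3136 + 0.0016 = 0.3152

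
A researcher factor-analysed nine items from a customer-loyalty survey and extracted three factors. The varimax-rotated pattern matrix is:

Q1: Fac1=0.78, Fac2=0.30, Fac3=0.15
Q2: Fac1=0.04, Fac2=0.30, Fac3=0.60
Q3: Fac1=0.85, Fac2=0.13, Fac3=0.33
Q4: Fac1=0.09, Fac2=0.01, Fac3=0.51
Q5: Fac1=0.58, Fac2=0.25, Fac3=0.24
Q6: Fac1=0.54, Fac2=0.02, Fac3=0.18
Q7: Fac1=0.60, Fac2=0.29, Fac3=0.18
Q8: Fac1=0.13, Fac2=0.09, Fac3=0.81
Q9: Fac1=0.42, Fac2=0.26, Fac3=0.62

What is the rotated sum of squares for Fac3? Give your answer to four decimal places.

SS loadings for Fac3 = 0.15² + 0.60² + 0.33² + 0.51² + 0.24² + 0.18² + 0.18² + 0.81² + 0.62² = 0.0225 + 0.3600 + 0.1089 + 0.2601 + 0.0576 + 0.0324 + 0.0324 + 0.6561 + 0.3844 = 1.9144

1.9144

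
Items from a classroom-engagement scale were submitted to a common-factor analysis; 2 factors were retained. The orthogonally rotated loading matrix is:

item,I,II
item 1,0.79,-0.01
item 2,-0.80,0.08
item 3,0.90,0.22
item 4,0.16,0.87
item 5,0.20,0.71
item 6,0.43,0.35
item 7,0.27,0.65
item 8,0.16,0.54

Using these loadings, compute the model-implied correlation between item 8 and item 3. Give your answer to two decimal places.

0.26

r̂ = Σ λ_i·λ_j across factors = (0.16)(0.90) + (0.54)(0.22)
  = +0.1440 +0.1188 = 0.2628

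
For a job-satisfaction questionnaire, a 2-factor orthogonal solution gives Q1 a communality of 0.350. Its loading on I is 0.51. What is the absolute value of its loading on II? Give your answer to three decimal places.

0.300

Under orthogonal rotation h² = Σλ², so λ_II² = h² − (0.2601) = 0.350 − 0.2601 = 0.0899.
|λ| = √0.0899 = 0.2998.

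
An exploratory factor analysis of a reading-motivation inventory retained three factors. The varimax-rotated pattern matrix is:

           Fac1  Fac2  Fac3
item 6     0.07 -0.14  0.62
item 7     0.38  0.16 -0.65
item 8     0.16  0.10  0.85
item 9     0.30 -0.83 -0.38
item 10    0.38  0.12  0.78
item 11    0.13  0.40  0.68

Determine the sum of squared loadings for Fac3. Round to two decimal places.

SS loadings for Fac3 = 0.62² + (-0.65)² + 0.85² + (-0.38)² + 0.78² + 0.68² = 0.3844 + 0.4225 + 0.7225 + 0.1444 + 0.6084 + 0.4624 = 2.7446

2.74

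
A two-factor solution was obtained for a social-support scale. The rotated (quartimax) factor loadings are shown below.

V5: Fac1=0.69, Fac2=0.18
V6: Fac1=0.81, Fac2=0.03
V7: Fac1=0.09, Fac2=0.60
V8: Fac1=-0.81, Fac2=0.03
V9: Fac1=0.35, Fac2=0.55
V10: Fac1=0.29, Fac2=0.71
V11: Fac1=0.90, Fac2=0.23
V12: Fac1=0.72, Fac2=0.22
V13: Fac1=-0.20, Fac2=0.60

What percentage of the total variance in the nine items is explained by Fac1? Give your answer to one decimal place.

SS loadings for Fac1 = 0.69² + 0.81² + 0.09² + (-0.81)² + 0.35² + 0.29² + 0.90² + 0.72² + (-0.20)² = 3.3714
With 9 standardized items, total variance = 9. Proportion = 3.3714/9 = 0.3746 → 37.46%.

37.5%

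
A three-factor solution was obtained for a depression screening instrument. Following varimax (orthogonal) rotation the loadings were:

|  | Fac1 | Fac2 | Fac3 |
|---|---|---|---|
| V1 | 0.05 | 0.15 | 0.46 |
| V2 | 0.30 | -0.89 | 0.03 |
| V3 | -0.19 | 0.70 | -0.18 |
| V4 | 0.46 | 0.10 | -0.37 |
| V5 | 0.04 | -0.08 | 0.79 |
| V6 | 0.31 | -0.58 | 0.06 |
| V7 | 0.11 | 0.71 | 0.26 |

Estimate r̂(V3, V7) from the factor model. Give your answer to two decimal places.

0.43

r̂ = Σ λ_i·λ_j across factors = (-0.19)(0.11) + (0.70)(0.71) + (-0.18)(0.26)
  = -0.0209 +0.4970 -0.0468 = 0.4293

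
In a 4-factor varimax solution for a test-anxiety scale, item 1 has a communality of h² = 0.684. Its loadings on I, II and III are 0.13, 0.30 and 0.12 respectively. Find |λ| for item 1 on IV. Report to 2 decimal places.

Under orthogonal rotation h² = Σλ², so λ_IV² = h² − (0.1213) = 0.684 − 0.1213 = 0.5627.
|λ| = √0.5627 = 0.7501.

0.75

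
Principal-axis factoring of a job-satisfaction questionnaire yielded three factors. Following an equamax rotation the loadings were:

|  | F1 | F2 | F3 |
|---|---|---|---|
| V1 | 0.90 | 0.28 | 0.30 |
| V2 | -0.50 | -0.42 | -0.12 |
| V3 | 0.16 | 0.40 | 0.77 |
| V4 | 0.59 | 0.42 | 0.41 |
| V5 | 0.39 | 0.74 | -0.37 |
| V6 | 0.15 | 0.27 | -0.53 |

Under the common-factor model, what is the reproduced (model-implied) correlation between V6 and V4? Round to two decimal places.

-0.02

r̂ = Σ λ_i·λ_j across factors = (0.15)(0.59) + (0.27)(0.42) + (-0.53)(0.41)
  = +0.0885 +0.1134 -0.2173 = -0.0154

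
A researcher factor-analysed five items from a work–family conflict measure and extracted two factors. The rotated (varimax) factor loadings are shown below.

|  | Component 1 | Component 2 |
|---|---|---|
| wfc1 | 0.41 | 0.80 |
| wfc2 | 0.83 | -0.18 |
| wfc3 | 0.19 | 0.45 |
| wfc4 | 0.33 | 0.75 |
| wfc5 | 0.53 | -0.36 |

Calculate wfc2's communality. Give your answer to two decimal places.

h² = 0.83² + (-0.18)² = 0.6889 + 0.0324 = 0.7213

0.72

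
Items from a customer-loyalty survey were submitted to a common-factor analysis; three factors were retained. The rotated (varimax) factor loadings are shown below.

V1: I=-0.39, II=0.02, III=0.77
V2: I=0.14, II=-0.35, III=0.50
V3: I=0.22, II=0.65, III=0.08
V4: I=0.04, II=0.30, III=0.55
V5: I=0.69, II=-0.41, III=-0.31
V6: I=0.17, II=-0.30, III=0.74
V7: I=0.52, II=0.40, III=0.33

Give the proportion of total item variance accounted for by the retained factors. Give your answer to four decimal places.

Communalities: 0.7454, 0.3921, 0.4773, 0.3941, 0.7403, 0.6665, 0.5393; Σh² = 3.9550.
Total variance with 7 standardized items is 7, so the solution explains 3.9550/7 = 0.5650.

0.5650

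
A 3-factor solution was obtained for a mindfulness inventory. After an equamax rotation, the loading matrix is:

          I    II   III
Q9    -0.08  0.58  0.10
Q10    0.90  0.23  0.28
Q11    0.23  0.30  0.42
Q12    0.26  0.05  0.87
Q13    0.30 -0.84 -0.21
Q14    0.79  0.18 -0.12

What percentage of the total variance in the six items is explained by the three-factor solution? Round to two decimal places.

SS loadings by factor: 1.6510, 1.2198, 1.0802; total = 3.9510.
Total variance with 6 standardized items is 6, so the solution explains 3.9510/6 = 0.6585 = 65.85%.

65.85%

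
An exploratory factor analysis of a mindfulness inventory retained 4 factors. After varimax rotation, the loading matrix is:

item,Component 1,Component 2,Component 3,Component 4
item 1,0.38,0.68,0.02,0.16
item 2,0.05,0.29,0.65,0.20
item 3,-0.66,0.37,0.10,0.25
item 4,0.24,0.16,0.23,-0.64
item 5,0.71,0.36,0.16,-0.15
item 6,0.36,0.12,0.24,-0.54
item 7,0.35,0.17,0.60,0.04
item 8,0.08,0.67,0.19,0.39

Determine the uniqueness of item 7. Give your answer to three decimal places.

h² = 0.35² + 0.17² + 0.60² + 0.04² = 0.1225 + 0.0289 + 0.3600 + 0.0016 = 0.5130
Uniqueness u² = 1 − h² = 1 − 0.5130 = 0.4870

0.487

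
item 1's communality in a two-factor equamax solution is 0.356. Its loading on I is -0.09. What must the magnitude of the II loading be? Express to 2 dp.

0.59

Under orthogonal rotation h² = Σλ², so λ_II² = h² − (0.0081) = 0.356 − 0.0081 = 0.3479.
|λ| = √0.3479 = 0.5898.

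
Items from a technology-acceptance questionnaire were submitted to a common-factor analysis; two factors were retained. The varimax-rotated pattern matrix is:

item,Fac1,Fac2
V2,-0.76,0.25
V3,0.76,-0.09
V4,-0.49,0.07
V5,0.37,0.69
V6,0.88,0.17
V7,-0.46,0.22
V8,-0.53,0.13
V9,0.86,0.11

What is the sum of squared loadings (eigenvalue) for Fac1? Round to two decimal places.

3.54

SS loadings for Fac1 = (-0.76)² + 0.76² + (-0.49)² + 0.37² + 0.88² + (-0.46)² + (-0.53)² + 0.86² = 0.5776 + 0.5776 + 0.2401 + 0.1369 + 0.7744 + 0.2116 + 0.2809 + 0.7396 = 3.5387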